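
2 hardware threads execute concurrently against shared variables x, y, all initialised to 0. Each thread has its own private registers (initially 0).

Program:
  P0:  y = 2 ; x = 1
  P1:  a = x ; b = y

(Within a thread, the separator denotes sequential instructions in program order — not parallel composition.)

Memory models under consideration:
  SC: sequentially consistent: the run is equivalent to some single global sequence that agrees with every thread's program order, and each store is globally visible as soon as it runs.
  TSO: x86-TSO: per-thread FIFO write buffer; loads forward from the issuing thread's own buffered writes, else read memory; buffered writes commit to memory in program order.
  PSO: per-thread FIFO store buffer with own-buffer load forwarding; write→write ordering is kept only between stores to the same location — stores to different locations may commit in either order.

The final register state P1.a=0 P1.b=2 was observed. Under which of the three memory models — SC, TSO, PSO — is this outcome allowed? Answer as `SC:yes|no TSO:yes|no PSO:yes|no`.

outcome vector order: (P1.a,P1.b)
[SC] allowed = {00, 02, 12}
[TSO] allowed = {00, 02, 12}
[PSO] allowed = {00, 02, 10, 12}
target 02 ∈ {SC,TSO,PSO}

SC:yes TSO:yes PSO:yes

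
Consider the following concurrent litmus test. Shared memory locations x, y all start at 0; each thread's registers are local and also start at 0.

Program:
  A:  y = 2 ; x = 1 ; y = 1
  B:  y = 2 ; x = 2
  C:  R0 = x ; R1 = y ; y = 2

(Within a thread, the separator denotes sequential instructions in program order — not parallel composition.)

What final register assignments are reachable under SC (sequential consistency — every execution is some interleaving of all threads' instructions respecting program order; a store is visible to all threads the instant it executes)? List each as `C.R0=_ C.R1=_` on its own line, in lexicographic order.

C.R0=0 C.R1=0
C.R0=0 C.R1=1
C.R0=0 C.R1=2
C.R0=1 C.R1=1
C.R0=1 C.R1=2
C.R0=2 C.R1=1
C.R0=2 C.R1=2

outcome vector order: (C.R0,C.R1)
|SC outcomes| = 7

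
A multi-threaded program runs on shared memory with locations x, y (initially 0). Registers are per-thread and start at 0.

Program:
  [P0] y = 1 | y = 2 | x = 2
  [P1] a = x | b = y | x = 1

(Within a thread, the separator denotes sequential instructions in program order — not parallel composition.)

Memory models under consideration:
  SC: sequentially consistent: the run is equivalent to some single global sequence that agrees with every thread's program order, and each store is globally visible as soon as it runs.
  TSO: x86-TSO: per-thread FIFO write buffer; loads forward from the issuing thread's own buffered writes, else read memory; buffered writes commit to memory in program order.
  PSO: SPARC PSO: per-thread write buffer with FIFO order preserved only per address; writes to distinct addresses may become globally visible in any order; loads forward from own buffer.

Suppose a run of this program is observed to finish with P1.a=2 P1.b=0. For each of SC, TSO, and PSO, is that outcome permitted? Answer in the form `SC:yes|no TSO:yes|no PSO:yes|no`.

SC:no TSO:no PSO:yes

outcome vector order: (P1.a,P1.b)
[SC] allowed = {(0,0) (0,1) (0,2) (2,2)}
[TSO] allowed = {(0,0) (0,1) (0,2) (2,2)}
[PSO] allowed = {(0,0) (0,1) (0,2) (2,0) (2,1) (2,2)}
target (2,0) ∈ {PSO}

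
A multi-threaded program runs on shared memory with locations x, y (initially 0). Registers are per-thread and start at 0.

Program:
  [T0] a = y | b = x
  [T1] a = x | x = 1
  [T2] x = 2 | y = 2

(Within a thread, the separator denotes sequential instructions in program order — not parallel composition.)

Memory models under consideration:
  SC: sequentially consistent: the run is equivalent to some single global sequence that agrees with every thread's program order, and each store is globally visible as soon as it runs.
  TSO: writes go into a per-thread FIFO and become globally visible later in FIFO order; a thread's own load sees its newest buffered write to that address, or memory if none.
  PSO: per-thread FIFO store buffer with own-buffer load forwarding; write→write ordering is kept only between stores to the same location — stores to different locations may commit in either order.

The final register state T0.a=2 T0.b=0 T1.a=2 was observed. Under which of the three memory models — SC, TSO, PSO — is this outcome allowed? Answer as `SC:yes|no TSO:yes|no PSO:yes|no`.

SC:no TSO:no PSO:yes

outcome vector order: (T0.a,T0.b,T1.a)
under SC → 000, 002, 010, 012, 020, 022, 210, 212, 220, 222
under TSO → 000, 002, 010, 012, 020, 022, 210, 212, 220, 222
under PSO → 000, 002, 010, 012, 020, 022, 200, 202, 210, 212, 220, 222
target 202 ∈ {PSO}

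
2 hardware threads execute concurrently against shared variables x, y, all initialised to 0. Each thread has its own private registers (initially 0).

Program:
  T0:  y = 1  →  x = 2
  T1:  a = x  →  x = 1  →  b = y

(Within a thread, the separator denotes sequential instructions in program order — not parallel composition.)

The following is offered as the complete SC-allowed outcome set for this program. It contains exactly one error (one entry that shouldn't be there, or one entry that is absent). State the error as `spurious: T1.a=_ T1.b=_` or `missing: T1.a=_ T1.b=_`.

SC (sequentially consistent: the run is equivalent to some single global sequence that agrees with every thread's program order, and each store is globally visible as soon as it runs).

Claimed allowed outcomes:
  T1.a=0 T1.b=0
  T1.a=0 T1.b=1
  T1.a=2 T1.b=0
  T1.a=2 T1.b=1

spurious: T1.a=2 T1.b=0

outcome vector order: (T1.a,T1.b)
SC: 3 outcomes — {(0,0) (0,1) (2,1)}
claimed∖SC = {(2,0)}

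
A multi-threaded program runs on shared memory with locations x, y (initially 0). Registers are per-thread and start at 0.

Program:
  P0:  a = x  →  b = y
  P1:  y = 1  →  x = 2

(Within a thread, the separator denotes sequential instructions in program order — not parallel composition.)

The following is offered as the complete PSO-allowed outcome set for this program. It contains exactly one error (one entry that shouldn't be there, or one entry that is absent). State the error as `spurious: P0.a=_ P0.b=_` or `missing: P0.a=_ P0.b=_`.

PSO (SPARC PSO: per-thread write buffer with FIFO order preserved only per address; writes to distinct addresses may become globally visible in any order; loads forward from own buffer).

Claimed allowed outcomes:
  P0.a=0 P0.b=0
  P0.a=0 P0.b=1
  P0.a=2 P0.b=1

outcome vector order: (P0.a,P0.b)
PSO: 4 outcomes — {00; 01; 20; 21}
PSO∖claimed = {20}

missing: P0.a=2 P0.b=0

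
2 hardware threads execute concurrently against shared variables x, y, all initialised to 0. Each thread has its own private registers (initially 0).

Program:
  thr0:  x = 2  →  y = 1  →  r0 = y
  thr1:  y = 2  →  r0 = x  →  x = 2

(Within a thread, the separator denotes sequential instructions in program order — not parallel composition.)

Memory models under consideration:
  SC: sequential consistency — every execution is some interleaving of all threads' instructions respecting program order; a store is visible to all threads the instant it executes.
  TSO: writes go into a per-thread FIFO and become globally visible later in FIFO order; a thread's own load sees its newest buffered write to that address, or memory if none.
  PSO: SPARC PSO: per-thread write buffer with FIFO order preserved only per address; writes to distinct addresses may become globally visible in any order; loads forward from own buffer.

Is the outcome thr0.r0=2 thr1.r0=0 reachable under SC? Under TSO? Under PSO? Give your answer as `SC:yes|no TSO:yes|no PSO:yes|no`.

SC:no TSO:yes PSO:yes

outcome vector order: (thr0.r0,thr1.r0)
SC (3): 10; 12; 22
TSO (4): 10; 12; 20; 22
PSO (4): 10; 12; 20; 22
target 20 ∈ {TSO,PSO}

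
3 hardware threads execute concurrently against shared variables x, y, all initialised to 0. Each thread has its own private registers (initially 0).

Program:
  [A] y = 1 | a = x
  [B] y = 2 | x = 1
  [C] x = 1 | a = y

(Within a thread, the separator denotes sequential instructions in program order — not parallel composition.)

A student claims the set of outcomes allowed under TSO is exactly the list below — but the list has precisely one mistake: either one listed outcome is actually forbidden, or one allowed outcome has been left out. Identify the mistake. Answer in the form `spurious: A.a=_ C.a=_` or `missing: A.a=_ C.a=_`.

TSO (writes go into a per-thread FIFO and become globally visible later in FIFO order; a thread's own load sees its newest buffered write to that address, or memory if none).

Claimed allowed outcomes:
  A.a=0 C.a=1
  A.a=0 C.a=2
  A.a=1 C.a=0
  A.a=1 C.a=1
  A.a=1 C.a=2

missing: A.a=0 C.a=0

outcome vector order: (A.a,C.a)
TSO (6): 00; 01; 02; 10; 11; 12
TSO∖claimed = {00}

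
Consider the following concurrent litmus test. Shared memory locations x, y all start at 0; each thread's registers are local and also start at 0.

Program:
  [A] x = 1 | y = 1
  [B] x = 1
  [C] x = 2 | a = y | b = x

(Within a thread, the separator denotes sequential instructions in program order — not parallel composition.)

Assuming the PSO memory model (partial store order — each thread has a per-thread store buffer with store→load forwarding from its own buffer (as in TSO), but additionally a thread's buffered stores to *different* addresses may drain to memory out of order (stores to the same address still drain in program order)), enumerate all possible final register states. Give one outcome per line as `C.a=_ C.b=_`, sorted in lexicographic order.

outcome vector order: (C.a,C.b)
|PSO outcomes| = 4

C.a=0 C.b=1
C.a=0 C.b=2
C.a=1 C.b=1
C.a=1 C.b=2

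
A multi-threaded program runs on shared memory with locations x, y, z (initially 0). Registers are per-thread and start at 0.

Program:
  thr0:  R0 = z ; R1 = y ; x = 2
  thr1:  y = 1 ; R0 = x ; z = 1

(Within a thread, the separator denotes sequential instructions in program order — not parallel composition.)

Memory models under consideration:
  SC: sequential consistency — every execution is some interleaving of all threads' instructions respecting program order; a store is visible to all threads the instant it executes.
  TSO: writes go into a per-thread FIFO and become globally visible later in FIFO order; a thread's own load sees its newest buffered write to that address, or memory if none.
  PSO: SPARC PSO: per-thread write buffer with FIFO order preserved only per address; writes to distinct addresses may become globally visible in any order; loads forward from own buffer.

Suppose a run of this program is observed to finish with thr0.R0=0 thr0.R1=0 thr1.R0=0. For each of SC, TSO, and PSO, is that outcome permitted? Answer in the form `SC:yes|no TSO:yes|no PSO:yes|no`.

outcome vector order: (thr0.R0,thr0.R1,thr1.R0)
under SC → (0,0,0) (0,0,2) (0,1,0) (0,1,2) (1,1,0)
under TSO → (0,0,0) (0,0,2) (0,1,0) (0,1,2) (1,1,0)
under PSO → (0,0,0) (0,0,2) (0,1,0) (0,1,2) (1,0,0) (1,1,0)
target (0,0,0) ∈ {SC,TSO,PSO}

SC:yes TSO:yes PSO:yes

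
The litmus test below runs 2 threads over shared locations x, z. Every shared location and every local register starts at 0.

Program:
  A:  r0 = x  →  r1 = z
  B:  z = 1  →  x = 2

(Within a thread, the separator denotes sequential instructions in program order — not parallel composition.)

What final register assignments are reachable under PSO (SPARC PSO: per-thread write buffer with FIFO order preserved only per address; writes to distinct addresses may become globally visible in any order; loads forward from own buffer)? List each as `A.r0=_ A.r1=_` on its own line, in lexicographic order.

outcome vector order: (A.r0,A.r1)
|PSO outcomes| = 4

A.r0=0 A.r1=0
A.r0=0 A.r1=1
A.r0=2 A.r1=0
A.r0=2 A.r1=1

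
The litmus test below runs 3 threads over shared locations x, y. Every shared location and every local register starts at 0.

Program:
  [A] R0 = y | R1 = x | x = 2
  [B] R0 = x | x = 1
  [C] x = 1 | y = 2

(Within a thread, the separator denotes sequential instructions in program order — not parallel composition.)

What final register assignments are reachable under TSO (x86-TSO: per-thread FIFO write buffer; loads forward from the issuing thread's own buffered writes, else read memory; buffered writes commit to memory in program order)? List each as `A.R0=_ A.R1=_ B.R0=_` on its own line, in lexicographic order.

A.R0=0 A.R1=0 B.R0=0
A.R0=0 A.R1=0 B.R0=1
A.R0=0 A.R1=0 B.R0=2
A.R0=0 A.R1=1 B.R0=0
A.R0=0 A.R1=1 B.R0=1
A.R0=0 A.R1=1 B.R0=2
A.R0=2 A.R1=1 B.R0=0
A.R0=2 A.R1=1 B.R0=1
A.R0=2 A.R1=1 B.R0=2

outcome vector order: (A.R0,A.R1,B.R0)
|TSO outcomes| = 9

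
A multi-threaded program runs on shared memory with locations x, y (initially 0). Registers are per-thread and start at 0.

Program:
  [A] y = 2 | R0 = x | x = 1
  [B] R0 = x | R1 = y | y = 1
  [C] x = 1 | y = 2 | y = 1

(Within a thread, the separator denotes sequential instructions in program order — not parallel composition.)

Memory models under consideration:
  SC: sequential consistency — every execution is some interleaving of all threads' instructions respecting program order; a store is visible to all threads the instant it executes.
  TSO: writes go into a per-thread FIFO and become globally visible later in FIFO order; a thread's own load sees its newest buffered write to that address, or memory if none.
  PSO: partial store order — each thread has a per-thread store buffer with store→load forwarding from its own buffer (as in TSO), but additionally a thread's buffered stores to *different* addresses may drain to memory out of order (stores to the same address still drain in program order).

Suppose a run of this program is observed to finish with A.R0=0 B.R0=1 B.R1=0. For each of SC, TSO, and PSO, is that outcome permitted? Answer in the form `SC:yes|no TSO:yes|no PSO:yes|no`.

SC:no TSO:yes PSO:yes

outcome vector order: (A.R0,B.R0,B.R1)
SC (11): 0/0/0; 0/0/1; 0/0/2; 0/1/1; 0/1/2; 1/0/0; 1/0/1; 1/0/2; 1/1/0; 1/1/1; 1/1/2
TSO (12): 0/0/0; 0/0/1; 0/0/2; 0/1/0; 0/1/1; 0/1/2; 1/0/0; 1/0/1; 1/0/2; 1/1/0; 1/1/1; 1/1/2
PSO (12): 0/0/0; 0/0/1; 0/0/2; 0/1/0; 0/1/1; 0/1/2; 1/0/0; 1/0/1; 1/0/2; 1/1/0; 1/1/1; 1/1/2
target 0/1/0 ∈ {TSO,PSO}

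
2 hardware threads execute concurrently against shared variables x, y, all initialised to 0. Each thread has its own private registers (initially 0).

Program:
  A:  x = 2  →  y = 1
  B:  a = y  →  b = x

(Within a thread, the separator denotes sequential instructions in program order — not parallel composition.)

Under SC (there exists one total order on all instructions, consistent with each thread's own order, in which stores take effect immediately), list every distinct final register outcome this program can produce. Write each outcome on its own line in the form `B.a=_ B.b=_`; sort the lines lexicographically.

outcome vector order: (B.a,B.b)
|SC outcomes| = 3

B.a=0 B.b=0
B.a=0 B.b=2
B.a=1 B.b=2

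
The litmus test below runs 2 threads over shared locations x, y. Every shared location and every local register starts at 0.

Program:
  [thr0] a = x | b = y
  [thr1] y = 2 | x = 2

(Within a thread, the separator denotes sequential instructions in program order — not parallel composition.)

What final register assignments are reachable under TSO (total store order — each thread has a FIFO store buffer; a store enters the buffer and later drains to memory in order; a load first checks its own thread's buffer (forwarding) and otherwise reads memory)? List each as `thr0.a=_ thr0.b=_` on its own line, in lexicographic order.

outcome vector order: (thr0.a,thr0.b)
|TSO outcomes| = 3

thr0.a=0 thr0.b=0
thr0.a=0 thr0.b=2
thr0.a=2 thr0.b=2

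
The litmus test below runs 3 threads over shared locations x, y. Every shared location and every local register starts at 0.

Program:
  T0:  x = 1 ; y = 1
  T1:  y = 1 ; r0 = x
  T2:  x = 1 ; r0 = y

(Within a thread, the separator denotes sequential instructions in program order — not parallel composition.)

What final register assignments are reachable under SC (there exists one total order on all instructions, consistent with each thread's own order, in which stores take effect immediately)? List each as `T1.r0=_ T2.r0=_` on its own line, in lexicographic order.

outcome vector order: (T1.r0,T2.r0)
|SC outcomes| = 3

T1.r0=0 T2.r0=1
T1.r0=1 T2.r0=0
T1.r0=1 T2.r0=1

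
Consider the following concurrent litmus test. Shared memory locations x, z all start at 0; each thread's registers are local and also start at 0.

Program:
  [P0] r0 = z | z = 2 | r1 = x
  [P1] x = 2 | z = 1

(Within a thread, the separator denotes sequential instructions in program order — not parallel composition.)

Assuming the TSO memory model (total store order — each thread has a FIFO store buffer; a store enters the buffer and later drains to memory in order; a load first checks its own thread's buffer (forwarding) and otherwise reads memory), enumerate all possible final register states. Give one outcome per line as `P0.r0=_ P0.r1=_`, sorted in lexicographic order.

outcome vector order: (P0.r0,P0.r1)
|TSO outcomes| = 3

P0.r0=0 P0.r1=0
P0.r0=0 P0.r1=2
P0.r0=1 P0.r1=2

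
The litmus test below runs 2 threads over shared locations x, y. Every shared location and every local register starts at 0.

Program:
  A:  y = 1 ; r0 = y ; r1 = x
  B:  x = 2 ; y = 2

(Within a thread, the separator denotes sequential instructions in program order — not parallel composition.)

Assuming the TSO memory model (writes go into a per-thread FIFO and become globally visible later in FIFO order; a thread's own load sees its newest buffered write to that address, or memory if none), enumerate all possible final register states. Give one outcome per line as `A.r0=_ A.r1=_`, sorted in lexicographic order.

outcome vector order: (A.r0,A.r1)
|TSO outcomes| = 3

A.r0=1 A.r1=0
A.r0=1 A.r1=2
A.r0=2 A.r1=2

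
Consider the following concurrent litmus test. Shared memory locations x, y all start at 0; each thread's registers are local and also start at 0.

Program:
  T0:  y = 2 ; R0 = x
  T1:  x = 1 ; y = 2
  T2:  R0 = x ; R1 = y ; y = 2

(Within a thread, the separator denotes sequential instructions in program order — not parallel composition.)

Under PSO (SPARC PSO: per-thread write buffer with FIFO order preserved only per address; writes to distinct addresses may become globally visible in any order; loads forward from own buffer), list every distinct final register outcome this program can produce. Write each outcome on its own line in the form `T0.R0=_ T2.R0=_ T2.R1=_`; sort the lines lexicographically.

T0.R0=0 T2.R0=0 T2.R1=0
T0.R0=0 T2.R0=0 T2.R1=2
T0.R0=0 T2.R0=1 T2.R1=0
T0.R0=0 T2.R0=1 T2.R1=2
T0.R0=1 T2.R0=0 T2.R1=0
T0.R0=1 T2.R0=0 T2.R1=2
T0.R0=1 T2.R0=1 T2.R1=0
T0.R0=1 T2.R0=1 T2.R1=2

outcome vector order: (T0.R0,T2.R0,T2.R1)
|PSO outcomes| = 8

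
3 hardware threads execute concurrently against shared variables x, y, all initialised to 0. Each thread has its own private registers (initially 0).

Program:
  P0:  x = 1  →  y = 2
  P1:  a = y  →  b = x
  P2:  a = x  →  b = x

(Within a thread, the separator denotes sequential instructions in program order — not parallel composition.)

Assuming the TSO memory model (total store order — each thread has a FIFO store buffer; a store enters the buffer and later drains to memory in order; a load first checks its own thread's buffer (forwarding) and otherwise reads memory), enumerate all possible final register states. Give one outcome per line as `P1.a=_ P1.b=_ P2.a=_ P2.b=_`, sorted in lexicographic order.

P1.a=0 P1.b=0 P2.a=0 P2.b=0
P1.a=0 P1.b=0 P2.a=0 P2.b=1
P1.a=0 P1.b=0 P2.a=1 P2.b=1
P1.a=0 P1.b=1 P2.a=0 P2.b=0
P1.a=0 P1.b=1 P2.a=0 P2.b=1
P1.a=0 P1.b=1 P2.a=1 P2.b=1
P1.a=2 P1.b=1 P2.a=0 P2.b=0
P1.a=2 P1.b=1 P2.a=0 P2.b=1
P1.a=2 P1.b=1 P2.a=1 P2.b=1

outcome vector order: (P1.a,P1.b,P2.a,P2.b)
|TSO outcomes| = 9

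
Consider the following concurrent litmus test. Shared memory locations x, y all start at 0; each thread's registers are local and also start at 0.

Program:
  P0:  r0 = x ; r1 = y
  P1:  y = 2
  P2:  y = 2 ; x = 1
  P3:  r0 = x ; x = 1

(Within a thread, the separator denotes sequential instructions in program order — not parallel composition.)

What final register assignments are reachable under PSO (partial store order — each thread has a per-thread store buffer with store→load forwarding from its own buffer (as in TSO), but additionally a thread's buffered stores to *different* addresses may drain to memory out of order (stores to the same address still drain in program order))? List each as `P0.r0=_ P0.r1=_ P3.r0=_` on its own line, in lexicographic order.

P0.r0=0 P0.r1=0 P3.r0=0
P0.r0=0 P0.r1=0 P3.r0=1
P0.r0=0 P0.r1=2 P3.r0=0
P0.r0=0 P0.r1=2 P3.r0=1
P0.r0=1 P0.r1=0 P3.r0=0
P0.r0=1 P0.r1=0 P3.r0=1
P0.r0=1 P0.r1=2 P3.r0=0
P0.r0=1 P0.r1=2 P3.r0=1

outcome vector order: (P0.r0,P0.r1,P3.r0)
|PSO outcomes| = 8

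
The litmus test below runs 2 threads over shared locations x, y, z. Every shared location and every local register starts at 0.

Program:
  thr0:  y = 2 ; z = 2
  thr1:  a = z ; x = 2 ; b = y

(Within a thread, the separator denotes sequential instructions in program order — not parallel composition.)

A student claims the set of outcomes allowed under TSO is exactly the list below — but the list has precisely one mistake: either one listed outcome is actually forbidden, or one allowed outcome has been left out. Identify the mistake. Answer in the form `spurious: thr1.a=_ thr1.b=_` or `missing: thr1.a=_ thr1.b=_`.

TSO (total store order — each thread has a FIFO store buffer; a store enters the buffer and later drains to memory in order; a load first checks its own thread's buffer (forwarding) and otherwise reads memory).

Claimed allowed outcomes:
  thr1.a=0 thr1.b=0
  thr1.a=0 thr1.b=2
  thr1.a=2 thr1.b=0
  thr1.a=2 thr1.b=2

outcome vector order: (thr1.a,thr1.b)
[TSO] allowed = {<0 0>; <0 2>; <2 2>}
claimed∖TSO = {<2 0>}

spurious: thr1.a=2 thr1.b=0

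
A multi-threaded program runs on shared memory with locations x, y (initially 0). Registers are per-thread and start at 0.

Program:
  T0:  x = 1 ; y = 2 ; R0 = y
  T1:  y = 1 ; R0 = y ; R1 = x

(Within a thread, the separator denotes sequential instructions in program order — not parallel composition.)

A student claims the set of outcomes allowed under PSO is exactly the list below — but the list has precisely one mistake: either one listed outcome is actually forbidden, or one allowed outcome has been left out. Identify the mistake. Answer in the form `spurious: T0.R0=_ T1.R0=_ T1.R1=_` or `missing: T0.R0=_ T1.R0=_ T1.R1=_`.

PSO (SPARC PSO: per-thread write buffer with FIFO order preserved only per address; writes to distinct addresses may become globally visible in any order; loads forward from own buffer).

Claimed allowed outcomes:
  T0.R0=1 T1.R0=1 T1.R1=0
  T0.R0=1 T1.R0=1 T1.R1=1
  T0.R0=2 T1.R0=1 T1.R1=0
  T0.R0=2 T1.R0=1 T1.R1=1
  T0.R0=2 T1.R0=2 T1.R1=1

missing: T0.R0=2 T1.R0=2 T1.R1=0

outcome vector order: (T0.R0,T1.R0,T1.R1)
[PSO] allowed = {(1,1,0) (1,1,1) (2,1,0) (2,1,1) (2,2,0) (2,2,1)}
PSO∖claimed = {(2,2,0)}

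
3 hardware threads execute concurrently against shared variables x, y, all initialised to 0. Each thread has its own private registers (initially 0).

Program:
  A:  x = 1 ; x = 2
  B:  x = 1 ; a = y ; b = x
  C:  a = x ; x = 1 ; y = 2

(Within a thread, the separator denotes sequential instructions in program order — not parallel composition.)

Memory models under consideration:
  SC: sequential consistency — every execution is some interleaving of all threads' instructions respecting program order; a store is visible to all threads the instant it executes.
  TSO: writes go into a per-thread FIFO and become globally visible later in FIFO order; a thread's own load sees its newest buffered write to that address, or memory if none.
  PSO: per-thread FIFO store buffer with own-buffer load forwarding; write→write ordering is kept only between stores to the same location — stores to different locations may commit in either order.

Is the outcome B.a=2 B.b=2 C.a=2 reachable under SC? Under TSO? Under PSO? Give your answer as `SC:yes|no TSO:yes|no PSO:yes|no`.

SC:no TSO:no PSO:yes

outcome vector order: (B.a,B.b,C.a)
under SC → (0,1,0); (0,1,1); (0,1,2); (0,2,0); (0,2,1); (0,2,2); (2,1,0); (2,1,1); (2,1,2); (2,2,0); (2,2,1)
under TSO → (0,1,0); (0,1,1); (0,1,2); (0,2,0); (0,2,1); (0,2,2); (2,1,0); (2,1,1); (2,1,2); (2,2,0); (2,2,1)
under PSO → (0,1,0); (0,1,1); (0,1,2); (0,2,0); (0,2,1); (0,2,2); (2,1,0); (2,1,1); (2,1,2); (2,2,0); (2,2,1); (2,2,2)
target (2,2,2) ∈ {PSO}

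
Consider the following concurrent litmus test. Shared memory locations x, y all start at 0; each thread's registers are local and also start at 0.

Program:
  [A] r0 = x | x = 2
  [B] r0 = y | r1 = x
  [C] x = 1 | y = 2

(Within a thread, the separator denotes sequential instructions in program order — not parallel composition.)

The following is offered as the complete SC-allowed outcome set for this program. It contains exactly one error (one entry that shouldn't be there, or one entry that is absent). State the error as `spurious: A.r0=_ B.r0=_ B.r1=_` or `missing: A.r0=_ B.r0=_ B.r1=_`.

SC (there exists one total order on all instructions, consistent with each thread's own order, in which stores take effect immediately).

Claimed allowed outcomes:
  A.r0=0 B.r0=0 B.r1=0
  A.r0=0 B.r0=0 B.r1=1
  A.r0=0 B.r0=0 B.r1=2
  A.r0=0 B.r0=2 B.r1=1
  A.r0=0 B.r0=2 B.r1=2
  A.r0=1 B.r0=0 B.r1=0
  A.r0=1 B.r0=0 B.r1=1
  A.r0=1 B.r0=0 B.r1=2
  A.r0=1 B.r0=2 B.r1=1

outcome vector order: (A.r0,B.r0,B.r1)
[SC] allowed = {0/0/0, 0/0/1, 0/0/2, 0/2/1, 0/2/2, 1/0/0, 1/0/1, 1/0/2, 1/2/1, 1/2/2}
SC∖claimed = {1/2/2}

missing: A.r0=1 B.r0=2 B.r1=2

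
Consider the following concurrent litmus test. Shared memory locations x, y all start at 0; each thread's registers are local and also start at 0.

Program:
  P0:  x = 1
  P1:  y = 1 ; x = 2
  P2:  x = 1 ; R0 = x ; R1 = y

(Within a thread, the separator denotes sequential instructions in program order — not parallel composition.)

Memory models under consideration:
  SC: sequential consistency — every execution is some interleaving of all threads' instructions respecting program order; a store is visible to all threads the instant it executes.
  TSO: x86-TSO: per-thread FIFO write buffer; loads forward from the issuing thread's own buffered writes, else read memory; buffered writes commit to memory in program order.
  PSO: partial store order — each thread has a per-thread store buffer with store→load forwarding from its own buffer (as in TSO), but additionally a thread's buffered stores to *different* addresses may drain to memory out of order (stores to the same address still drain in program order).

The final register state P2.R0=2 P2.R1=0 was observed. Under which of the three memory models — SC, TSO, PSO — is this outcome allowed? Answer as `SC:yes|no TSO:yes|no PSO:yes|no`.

SC:no TSO:no PSO:yes

outcome vector order: (P2.R0,P2.R1)
SC (3): <1 0>, <1 1>, <2 1>
TSO (3): <1 0>, <1 1>, <2 1>
PSO (4): <1 0>, <1 1>, <2 0>, <2 1>
target <2 0> ∈ {PSO}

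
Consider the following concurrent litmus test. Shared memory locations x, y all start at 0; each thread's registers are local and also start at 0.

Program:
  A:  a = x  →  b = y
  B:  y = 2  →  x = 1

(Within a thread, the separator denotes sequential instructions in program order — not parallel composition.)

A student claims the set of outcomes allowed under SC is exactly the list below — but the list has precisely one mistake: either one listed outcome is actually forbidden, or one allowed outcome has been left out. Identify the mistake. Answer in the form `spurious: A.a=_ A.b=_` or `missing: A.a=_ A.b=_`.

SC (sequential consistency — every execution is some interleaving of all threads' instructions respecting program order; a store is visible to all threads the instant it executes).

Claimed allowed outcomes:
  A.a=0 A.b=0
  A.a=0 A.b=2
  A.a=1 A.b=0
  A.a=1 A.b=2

outcome vector order: (A.a,A.b)
SC: 3 outcomes — {<0 0>, <0 2>, <1 2>}
claimed∖SC = {<1 0>}

spurious: A.a=1 A.b=0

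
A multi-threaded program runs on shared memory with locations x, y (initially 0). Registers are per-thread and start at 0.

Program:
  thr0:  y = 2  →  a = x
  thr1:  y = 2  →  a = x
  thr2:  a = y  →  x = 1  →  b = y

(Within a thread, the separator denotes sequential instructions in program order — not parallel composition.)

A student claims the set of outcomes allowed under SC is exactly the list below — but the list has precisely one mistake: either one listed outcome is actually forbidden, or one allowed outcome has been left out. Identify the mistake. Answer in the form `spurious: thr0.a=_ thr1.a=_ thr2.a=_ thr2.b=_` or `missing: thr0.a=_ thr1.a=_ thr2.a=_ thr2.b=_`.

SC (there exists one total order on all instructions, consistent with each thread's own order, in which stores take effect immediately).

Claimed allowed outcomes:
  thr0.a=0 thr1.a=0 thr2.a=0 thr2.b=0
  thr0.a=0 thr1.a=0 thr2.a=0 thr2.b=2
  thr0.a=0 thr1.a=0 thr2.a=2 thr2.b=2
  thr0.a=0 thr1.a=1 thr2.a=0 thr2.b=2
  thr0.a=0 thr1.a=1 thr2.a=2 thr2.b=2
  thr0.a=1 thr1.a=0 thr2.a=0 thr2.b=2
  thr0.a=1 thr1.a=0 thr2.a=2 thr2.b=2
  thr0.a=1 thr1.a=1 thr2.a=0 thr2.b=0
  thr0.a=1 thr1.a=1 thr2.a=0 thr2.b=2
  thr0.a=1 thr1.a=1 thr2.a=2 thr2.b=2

spurious: thr0.a=0 thr1.a=0 thr2.a=0 thr2.b=0

outcome vector order: (thr0.a,thr1.a,thr2.a,thr2.b)
SC: 9 outcomes — {(0,0,0,2); (0,0,2,2); (0,1,0,2); (0,1,2,2); (1,0,0,2); (1,0,2,2); (1,1,0,0); (1,1,0,2); (1,1,2,2)}
claimed∖SC = {(0,0,0,0)}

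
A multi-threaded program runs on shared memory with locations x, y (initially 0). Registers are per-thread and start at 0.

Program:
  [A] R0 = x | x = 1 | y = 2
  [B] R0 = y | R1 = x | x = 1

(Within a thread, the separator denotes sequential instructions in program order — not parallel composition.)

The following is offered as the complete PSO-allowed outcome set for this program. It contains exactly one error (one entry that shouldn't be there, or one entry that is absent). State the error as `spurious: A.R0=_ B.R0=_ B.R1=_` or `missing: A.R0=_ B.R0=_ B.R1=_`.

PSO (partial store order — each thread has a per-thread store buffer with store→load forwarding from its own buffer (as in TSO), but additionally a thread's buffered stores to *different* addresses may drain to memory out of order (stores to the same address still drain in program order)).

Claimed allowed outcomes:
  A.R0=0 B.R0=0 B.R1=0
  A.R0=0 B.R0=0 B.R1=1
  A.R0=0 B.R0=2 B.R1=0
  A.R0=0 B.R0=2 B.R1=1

missing: A.R0=1 B.R0=0 B.R1=0

outcome vector order: (A.R0,B.R0,B.R1)
PSO: 5 outcomes — {(0,0,0); (0,0,1); (0,2,0); (0,2,1); (1,0,0)}
PSO∖claimed = {(1,0,0)}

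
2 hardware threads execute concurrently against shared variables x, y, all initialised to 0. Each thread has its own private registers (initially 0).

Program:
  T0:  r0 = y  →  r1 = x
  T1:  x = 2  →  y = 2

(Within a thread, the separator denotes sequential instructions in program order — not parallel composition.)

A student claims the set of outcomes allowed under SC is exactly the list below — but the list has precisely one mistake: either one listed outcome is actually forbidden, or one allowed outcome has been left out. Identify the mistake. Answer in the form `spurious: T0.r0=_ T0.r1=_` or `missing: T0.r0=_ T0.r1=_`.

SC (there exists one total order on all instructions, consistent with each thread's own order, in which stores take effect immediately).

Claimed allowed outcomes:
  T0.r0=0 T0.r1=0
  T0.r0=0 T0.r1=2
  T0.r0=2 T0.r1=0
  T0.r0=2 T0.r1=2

outcome vector order: (T0.r0,T0.r1)
SC: 3 outcomes — {0/0 0/2 2/2}
claimed∖SC = {2/0}

spurious: T0.r0=2 T0.r1=0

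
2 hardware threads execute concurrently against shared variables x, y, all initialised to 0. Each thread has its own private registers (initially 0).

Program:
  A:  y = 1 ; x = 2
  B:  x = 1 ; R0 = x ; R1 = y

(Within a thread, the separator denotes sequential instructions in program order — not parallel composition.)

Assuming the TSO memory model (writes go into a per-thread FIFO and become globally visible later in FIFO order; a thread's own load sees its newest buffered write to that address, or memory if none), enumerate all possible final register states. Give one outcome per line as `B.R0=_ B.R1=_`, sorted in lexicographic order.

outcome vector order: (B.R0,B.R1)
|TSO outcomes| = 3

B.R0=1 B.R1=0
B.R0=1 B.R1=1
B.R0=2 B.R1=1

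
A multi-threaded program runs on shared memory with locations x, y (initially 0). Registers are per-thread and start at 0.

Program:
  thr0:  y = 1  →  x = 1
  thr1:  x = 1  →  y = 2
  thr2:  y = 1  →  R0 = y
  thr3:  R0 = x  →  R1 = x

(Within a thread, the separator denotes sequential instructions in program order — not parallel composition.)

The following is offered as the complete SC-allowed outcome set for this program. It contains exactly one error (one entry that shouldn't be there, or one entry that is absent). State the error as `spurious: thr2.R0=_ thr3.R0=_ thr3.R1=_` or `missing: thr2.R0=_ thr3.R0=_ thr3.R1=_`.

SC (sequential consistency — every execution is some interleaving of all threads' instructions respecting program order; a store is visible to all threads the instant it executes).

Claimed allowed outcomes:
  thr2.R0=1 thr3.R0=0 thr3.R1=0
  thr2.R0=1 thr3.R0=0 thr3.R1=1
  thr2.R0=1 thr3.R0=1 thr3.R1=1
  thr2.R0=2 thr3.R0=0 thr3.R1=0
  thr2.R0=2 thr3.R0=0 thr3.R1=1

outcome vector order: (thr2.R0,thr3.R0,thr3.R1)
SC: 6 outcomes — {(1,0,0), (1,0,1), (1,1,1), (2,0,0), (2,0,1), (2,1,1)}
SC∖claimed = {(2,1,1)}

missing: thr2.R0=2 thr3.R0=1 thr3.R1=1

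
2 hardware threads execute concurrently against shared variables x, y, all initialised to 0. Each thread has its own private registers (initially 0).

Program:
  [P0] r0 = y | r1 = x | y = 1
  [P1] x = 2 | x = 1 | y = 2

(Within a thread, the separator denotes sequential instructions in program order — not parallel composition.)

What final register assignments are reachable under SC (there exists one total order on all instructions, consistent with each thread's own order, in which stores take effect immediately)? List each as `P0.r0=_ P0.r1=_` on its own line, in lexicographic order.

outcome vector order: (P0.r0,P0.r1)
|SC outcomes| = 4

P0.r0=0 P0.r1=0
P0.r0=0 P0.r1=1
P0.r0=0 P0.r1=2
P0.r0=2 P0.r1=1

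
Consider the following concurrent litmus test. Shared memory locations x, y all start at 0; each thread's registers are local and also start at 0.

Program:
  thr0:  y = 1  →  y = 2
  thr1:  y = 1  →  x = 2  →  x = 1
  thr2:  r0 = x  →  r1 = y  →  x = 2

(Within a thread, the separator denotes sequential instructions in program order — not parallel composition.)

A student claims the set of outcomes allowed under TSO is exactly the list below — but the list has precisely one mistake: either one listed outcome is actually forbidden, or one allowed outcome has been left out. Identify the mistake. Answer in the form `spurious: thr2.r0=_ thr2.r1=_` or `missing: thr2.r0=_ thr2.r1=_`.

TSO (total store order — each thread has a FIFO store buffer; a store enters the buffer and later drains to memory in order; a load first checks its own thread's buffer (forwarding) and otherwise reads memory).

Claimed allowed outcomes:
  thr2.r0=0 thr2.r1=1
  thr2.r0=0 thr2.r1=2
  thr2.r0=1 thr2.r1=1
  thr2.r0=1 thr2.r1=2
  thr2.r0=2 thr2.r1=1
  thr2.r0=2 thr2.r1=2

outcome vector order: (thr2.r0,thr2.r1)
TSO (7): 0/0 0/1 0/2 1/1 1/2 2/1 2/2
TSO∖claimed = {0/0}

missing: thr2.r0=0 thr2.r1=0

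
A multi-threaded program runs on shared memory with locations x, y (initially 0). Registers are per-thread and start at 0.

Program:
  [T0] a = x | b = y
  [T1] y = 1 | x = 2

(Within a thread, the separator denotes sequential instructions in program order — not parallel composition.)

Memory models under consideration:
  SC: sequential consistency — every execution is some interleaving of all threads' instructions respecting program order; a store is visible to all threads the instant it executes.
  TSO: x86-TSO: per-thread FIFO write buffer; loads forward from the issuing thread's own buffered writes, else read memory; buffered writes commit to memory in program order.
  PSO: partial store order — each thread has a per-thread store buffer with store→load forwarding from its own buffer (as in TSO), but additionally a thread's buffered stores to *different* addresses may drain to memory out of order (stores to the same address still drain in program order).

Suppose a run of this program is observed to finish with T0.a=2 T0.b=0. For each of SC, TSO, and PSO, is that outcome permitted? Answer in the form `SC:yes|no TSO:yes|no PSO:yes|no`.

outcome vector order: (T0.a,T0.b)
[SC] allowed = {<0 0>; <0 1>; <2 1>}
[TSO] allowed = {<0 0>; <0 1>; <2 1>}
[PSO] allowed = {<0 0>; <0 1>; <2 0>; <2 1>}
target <2 0> ∈ {PSO}

SC:no TSO:no PSO:yes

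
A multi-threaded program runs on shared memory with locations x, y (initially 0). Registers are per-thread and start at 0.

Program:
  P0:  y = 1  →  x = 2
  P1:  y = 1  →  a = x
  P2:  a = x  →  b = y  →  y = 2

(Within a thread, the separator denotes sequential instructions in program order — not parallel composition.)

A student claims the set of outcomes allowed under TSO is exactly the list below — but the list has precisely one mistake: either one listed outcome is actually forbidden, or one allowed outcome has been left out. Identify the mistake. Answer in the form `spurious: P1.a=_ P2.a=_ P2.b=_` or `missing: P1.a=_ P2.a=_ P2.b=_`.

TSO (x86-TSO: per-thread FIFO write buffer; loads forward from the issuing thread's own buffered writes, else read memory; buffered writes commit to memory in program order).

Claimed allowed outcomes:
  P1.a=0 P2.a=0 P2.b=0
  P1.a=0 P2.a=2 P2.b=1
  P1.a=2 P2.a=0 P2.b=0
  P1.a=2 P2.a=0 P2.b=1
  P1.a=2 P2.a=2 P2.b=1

missing: P1.a=0 P2.a=0 P2.b=1

outcome vector order: (P1.a,P2.a,P2.b)
TSO: 6 outcomes — {0/0/0; 0/0/1; 0/2/1; 2/0/0; 2/0/1; 2/2/1}
TSO∖claimed = {0/0/1}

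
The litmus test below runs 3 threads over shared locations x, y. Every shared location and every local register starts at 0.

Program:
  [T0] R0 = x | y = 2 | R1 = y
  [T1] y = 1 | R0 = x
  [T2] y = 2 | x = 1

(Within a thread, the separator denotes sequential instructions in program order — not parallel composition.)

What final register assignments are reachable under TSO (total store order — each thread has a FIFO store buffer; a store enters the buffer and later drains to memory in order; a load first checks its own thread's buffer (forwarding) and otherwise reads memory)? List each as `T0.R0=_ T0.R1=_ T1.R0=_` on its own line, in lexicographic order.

outcome vector order: (T0.R0,T0.R1,T1.R0)
|TSO outcomes| = 8

T0.R0=0 T0.R1=1 T1.R0=0
T0.R0=0 T0.R1=1 T1.R0=1
T0.R0=0 T0.R1=2 T1.R0=0
T0.R0=0 T0.R1=2 T1.R0=1
T0.R0=1 T0.R1=1 T1.R0=0
T0.R0=1 T0.R1=1 T1.R0=1
T0.R0=1 T0.R1=2 T1.R0=0
T0.R0=1 T0.R1=2 T1.R0=1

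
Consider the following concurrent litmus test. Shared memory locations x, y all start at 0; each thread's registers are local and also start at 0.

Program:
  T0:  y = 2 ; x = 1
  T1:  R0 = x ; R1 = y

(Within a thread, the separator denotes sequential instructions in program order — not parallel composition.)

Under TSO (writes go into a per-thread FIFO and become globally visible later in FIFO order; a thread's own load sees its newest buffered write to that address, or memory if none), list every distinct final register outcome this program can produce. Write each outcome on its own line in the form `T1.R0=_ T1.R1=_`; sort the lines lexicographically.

T1.R0=0 T1.R1=0
T1.R0=0 T1.R1=2
T1.R0=1 T1.R1=2

outcome vector order: (T1.R0,T1.R1)
|TSO outcomes| = 3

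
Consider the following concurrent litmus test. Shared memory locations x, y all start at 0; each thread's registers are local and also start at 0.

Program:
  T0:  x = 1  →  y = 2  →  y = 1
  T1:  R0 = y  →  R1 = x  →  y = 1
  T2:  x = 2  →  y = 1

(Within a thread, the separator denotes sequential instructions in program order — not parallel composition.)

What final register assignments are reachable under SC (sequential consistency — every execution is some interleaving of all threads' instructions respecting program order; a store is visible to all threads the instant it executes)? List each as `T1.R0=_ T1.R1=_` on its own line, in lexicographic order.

outcome vector order: (T1.R0,T1.R1)
|SC outcomes| = 7

T1.R0=0 T1.R1=0
T1.R0=0 T1.R1=1
T1.R0=0 T1.R1=2
T1.R0=1 T1.R1=1
T1.R0=1 T1.R1=2
T1.R0=2 T1.R1=1
T1.R0=2 T1.R1=2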